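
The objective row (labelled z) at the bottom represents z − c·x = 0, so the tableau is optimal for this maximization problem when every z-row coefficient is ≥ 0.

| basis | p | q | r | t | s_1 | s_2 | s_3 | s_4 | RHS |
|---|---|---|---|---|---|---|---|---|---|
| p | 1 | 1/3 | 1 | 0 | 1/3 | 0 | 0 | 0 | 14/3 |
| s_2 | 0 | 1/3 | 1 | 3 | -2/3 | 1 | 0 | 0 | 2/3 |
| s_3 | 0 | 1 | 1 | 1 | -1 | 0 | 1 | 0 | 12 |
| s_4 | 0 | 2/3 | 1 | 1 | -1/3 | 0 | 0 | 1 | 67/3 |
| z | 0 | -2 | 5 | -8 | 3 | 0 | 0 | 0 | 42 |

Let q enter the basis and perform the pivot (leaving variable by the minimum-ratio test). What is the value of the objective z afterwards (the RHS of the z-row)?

46

Ratio test on column q — row 1: (14/3)/(1/3) = 14; row 2: (2/3)/(1/3) = 2; row 3: 12/1 = 12; row 4: (67/3)/(2/3) = 67/2. Minimum is 2 at row 2 (s_2 leaves); pivot element 1/3.
Pivot on row 2; the z-row RHS becomes 42 − (-2)·2 = 46.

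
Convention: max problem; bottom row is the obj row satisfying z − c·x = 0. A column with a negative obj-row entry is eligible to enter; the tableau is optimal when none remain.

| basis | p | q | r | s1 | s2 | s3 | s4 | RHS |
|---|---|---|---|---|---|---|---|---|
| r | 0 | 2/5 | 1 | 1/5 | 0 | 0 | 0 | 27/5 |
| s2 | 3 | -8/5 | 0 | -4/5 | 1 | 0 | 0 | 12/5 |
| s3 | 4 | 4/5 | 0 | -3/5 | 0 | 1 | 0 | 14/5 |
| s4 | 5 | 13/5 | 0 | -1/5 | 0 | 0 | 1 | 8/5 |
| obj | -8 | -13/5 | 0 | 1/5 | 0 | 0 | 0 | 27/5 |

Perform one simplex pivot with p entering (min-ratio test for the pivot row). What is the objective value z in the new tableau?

199/25

Ratio test on column p — row 1: entry 0 ≤ 0; row 2: (12/5)/3 = 4/5; row 3: (14/5)/4 = 7/10; row 4: (8/5)/5 = 8/25. Minimum is 8/25 at row 4 (s4 leaves); pivot element 5.
Pivot on row 4; the obj-row RHS becomes 27/5 − (-8)·(8/25) = 199/25.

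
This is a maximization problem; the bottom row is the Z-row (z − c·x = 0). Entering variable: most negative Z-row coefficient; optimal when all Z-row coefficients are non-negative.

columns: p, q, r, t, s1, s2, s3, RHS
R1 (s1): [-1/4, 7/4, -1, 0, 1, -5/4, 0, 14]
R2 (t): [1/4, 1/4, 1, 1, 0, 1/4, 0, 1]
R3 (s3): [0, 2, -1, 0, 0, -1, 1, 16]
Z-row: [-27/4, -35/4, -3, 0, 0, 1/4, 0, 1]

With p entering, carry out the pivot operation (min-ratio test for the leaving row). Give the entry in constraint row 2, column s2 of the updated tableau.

1

Ratio test on column p — row 1: entry -1/4 ≤ 0; row 2: 1/(1/4) = 4; row 3: entry 0 ≤ 0. Minimum is 4 at row 2 (t leaves); pivot element 1/4.
Divide row 2 by 1/4; eliminate column p from the other rows.
In the new row 2, the s2 entry is the old entry divided by the pivot: (1/4)/(1/4) = 1.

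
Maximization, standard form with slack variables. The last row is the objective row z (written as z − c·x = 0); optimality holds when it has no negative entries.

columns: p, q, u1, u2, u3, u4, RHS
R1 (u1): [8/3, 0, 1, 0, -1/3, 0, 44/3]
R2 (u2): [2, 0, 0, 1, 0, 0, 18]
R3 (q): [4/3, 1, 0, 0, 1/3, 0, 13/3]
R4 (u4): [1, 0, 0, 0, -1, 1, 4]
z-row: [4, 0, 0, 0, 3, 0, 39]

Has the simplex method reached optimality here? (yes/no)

yes

Every z-row coefficient is ≥ 0, so the tableau is optimal.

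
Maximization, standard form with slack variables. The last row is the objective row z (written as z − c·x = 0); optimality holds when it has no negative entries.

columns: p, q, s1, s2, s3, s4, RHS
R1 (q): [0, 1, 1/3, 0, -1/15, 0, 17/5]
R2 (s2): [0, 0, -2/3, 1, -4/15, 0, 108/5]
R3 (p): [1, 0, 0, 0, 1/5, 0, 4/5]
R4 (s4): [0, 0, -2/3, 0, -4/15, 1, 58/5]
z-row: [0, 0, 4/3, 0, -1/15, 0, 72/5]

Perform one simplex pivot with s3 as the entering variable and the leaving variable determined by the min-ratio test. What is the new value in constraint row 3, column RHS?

Ratio test on column s3 — row 1: entry -1/15 ≤ 0; row 2: entry -4/15 ≤ 0; row 3: (4/5)/(1/5) = 4; row 4: entry -4/15 ≤ 0. Minimum is 4 at row 3 (p leaves); pivot element 1/5.
Divide row 3 by 1/5; eliminate column s3 from the other rows.
In the new row 3, the RHS entry is the old entry divided by the pivot: (4/5)/(1/5) = 4.

4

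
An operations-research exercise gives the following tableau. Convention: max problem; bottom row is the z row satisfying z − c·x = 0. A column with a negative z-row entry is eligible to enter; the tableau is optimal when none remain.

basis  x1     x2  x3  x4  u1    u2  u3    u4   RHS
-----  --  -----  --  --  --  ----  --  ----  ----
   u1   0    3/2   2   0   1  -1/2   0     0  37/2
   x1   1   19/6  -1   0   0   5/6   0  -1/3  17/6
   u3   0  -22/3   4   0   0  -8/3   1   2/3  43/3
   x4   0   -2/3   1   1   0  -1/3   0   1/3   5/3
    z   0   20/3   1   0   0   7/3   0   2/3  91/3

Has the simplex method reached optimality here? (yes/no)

Every z-row coefficient is ≥ 0, so the tableau is optimal.

yes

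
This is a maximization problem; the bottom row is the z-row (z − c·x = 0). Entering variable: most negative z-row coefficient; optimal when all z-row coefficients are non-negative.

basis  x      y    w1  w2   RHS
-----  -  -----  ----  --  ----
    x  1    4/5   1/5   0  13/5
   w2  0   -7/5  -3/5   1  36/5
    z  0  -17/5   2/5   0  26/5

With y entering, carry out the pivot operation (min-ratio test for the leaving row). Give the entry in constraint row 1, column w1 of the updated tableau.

Ratio test on column y — row 1: (13/5)/(4/5) = 13/4; row 2: entry -7/5 ≤ 0. Minimum is 13/4 at row 1 (x leaves); pivot element 4/5.
Divide row 1 by 4/5; eliminate column y from the other rows.
In the new row 1, the w1 entry is the old entry divided by the pivot: (1/5)/(4/5) = 1/4.

1/4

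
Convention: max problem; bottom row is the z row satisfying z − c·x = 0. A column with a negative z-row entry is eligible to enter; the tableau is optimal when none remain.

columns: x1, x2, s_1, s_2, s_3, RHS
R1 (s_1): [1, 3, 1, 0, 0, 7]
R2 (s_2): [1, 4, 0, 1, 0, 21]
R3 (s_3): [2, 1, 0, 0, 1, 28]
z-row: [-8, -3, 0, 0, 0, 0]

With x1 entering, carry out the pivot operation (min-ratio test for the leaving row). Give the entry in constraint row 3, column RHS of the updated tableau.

Ratio test on column x1 — row 1: 7/1 = 7; row 2: 21/1 = 21; row 3: 28/2 = 14. Minimum is 7 at row 1 (s_1 leaves); pivot element 1.
Divide row 1 by 1; eliminate column x1 from the other rows.
Row 3 update in column RHS: 28 − 2·7 = 14.

14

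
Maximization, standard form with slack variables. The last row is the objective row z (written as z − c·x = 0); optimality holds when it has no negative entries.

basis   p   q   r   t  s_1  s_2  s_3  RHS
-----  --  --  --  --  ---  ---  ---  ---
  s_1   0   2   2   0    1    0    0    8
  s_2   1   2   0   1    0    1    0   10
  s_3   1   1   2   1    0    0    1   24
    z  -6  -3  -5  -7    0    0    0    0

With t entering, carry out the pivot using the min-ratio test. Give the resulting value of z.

Ratio test on column t — row 1: entry 0 ≤ 0; row 2: 10/1 = 10; row 3: 24/1 = 24. Minimum is 10 at row 2 (s_2 leaves); pivot element 1.
Pivot on row 2; the z-row RHS becomes 0 − (-7)·10 = 70.

70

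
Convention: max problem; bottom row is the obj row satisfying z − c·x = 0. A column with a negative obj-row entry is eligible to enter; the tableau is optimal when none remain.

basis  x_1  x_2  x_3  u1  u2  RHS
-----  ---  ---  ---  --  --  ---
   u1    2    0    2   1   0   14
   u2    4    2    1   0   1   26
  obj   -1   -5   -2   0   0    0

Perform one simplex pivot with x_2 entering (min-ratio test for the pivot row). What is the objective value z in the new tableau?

Ratio test on column x_2 — row 1: entry 0 ≤ 0; row 2: 26/2 = 13. Minimum is 13 at row 2 (u2 leaves); pivot element 2.
Pivot on row 2; the obj-row RHS becomes 0 − (-5)·13 = 65.

65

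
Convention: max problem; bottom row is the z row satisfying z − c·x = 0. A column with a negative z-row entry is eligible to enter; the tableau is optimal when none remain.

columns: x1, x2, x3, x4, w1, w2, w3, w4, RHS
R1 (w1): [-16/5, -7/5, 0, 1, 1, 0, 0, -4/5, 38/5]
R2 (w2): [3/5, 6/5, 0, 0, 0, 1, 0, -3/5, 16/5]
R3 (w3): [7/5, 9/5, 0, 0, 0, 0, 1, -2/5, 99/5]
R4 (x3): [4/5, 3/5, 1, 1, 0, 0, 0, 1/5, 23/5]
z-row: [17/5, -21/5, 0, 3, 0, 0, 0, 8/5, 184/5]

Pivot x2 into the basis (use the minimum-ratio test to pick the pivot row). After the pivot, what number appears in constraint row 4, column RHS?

Ratio test on column x2 — row 1: entry -7/5 ≤ 0; row 2: (16/5)/(6/5) = 8/3; row 3: (99/5)/(9/5) = 11; row 4: (23/5)/(3/5) = 23/3. Minimum is 8/3 at row 2 (w2 leaves); pivot element 6/5.
Divide row 2 by 6/5; eliminate column x2 from the other rows.
Row 4 update in column RHS: 23/5 − (3/5)·(8/3) = 3.

3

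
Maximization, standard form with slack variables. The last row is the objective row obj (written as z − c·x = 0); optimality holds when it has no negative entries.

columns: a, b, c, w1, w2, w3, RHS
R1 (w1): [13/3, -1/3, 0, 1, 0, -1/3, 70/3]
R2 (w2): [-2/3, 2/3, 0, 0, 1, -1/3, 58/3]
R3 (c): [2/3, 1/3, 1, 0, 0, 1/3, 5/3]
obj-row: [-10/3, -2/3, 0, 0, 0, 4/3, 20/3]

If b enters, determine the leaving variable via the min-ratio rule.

Column b entries and ratios — w1: -1/3 ≤ 0, skip; w2: (58/3)/(2/3) = 29; c: (5/3)/(1/3) = 5.
Smallest ratio is 5 in the row of c, so c leaves.

c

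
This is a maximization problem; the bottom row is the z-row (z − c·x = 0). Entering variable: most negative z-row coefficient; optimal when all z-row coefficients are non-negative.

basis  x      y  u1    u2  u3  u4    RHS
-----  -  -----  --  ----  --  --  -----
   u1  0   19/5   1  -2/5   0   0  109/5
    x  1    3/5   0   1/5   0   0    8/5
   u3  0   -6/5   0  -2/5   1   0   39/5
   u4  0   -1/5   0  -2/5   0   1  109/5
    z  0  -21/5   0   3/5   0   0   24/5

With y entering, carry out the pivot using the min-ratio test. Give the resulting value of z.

16

Ratio test on column y — row 1: (109/5)/(19/5) = 109/19; row 2: (8/5)/(3/5) = 8/3; row 3: entry -6/5 ≤ 0; row 4: entry -1/5 ≤ 0. Minimum is 8/3 at row 2 (x leaves); pivot element 3/5.
Pivot on row 2; the z-row RHS becomes 24/5 − (-21/5)·(8/3) = 16.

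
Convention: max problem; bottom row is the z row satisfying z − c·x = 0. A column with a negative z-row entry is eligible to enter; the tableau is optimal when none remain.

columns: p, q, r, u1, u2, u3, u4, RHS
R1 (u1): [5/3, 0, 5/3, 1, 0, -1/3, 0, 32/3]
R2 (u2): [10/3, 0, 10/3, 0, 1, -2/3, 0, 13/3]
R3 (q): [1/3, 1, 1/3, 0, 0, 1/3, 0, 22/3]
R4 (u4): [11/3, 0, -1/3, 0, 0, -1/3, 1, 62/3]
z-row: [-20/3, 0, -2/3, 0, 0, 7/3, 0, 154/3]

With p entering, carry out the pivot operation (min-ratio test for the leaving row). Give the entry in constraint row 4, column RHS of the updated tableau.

159/10

Ratio test on column p — row 1: (32/3)/(5/3) = 32/5; row 2: (13/3)/(10/3) = 13/10; row 3: (22/3)/(1/3) = 22; row 4: (62/3)/(11/3) = 62/11. Minimum is 13/10 at row 2 (u2 leaves); pivot element 10/3.
Divide row 2 by 10/3; eliminate column p from the other rows.
Row 4 update in column RHS: 62/3 − (11/3)·(13/10) = 159/10.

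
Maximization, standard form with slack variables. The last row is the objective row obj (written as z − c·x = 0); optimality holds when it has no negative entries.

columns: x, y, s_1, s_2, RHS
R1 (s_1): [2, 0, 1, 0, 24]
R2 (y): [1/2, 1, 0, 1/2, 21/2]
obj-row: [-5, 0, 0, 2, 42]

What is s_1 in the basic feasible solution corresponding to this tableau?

s_1 is basic (row 1); its value is the RHS of that row, 24.

24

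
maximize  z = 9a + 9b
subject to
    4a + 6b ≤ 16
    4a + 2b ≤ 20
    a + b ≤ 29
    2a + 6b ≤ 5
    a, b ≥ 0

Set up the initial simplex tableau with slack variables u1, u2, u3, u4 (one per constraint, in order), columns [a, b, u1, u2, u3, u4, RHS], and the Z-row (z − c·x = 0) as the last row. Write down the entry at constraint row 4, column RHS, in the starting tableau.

The RHS of constraint 4 is b_4 = 5.

5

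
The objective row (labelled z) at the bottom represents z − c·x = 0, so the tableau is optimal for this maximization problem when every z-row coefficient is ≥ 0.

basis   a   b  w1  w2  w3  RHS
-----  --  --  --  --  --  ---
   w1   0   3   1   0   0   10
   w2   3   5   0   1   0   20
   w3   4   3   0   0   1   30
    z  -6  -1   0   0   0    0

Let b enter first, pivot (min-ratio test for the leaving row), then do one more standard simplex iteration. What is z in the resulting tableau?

Ratio test on column b — row 1: 10/3 = 10/3; row 2: 20/5 = 4; row 3: 30/3 = 10. Minimum is 10/3 at row 1 (w1 leaves); pivot element 3.
Pivot on row 1; the z-row RHS becomes 0 − (-1)·(10/3) = 10/3.
Next entering variable (most negative z-row entry -6): a.
Ratio test on column a — row 1: entry 0 ≤ 0; row 2: (10/3)/3 = 10/9; row 3: 20/4 = 5. Minimum is 10/9 at row 2 (w2 leaves); pivot element 3.
After the second pivot the z-row RHS is 10/3 − (-6)·(10/9) = 10.

10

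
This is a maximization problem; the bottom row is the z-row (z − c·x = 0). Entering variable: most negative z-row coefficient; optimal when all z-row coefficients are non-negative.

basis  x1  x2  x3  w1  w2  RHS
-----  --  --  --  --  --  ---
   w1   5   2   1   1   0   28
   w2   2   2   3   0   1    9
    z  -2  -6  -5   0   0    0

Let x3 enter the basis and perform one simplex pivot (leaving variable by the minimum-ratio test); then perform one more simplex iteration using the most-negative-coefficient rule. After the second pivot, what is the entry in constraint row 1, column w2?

Ratio test on column x3 — row 1: 28/1 = 28; row 2: 9/3 = 3. Minimum is 3 at row 2 (w2 leaves); pivot element 3.
Divide row 2 by 3; eliminate column x3 from the other rows.
Second iteration: most negative z-row entry is -8/3 in column x2, so x2 enters.
Ratio test on column x2 — row 1: 25/(4/3) = 75/4; row 2: 3/(2/3) = 9/2. Minimum is 9/2 at row 2 (x3 leaves); pivot element 2/3.
Divide row 2 by 2/3; eliminate column x2 from the other rows.
After both pivots, the entry at constraint row 1, column w2 is -1.

-1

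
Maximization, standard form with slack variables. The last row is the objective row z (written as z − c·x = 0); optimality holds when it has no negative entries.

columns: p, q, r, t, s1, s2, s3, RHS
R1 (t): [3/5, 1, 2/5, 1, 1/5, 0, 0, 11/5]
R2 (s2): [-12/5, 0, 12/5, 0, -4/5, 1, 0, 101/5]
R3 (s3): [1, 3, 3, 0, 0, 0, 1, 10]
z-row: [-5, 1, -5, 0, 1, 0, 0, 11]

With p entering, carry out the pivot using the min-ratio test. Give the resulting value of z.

Ratio test on column p — row 1: (11/5)/(3/5) = 11/3; row 2: entry -12/5 ≤ 0; row 3: 10/1 = 10. Minimum is 11/3 at row 1 (t leaves); pivot element 3/5.
Pivot on row 1; the z-row RHS becomes 11 − (-5)·(11/3) = 88/3.

88/3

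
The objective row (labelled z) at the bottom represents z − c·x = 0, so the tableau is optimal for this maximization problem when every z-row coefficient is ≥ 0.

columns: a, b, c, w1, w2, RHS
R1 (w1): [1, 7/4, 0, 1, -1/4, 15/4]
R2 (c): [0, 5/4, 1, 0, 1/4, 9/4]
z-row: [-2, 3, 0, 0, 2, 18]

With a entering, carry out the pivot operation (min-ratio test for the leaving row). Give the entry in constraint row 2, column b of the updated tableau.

5/4

Ratio test on column a — row 1: (15/4)/1 = 15/4; row 2: entry 0 ≤ 0. Minimum is 15/4 at row 1 (w1 leaves); pivot element 1.
Divide row 1 by 1; eliminate column a from the other rows.
Row 2 update in column b: 5/4 − 0·(7/4) = 5/4.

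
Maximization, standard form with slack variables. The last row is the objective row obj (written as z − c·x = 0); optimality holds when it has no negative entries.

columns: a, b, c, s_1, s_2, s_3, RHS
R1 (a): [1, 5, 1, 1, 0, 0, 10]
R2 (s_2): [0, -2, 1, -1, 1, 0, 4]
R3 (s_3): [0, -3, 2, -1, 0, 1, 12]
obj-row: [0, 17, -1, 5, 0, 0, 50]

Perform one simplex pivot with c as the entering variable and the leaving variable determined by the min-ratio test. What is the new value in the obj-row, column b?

15

Ratio test on column c — row 1: 10/1 = 10; row 2: 4/1 = 4; row 3: 12/2 = 6. Minimum is 4 at row 2 (s_2 leaves); pivot element 1.
Divide row 2 by 1; eliminate column c from the other rows.
obj-row update in column b: 17 − (-1)·(-2) = 15.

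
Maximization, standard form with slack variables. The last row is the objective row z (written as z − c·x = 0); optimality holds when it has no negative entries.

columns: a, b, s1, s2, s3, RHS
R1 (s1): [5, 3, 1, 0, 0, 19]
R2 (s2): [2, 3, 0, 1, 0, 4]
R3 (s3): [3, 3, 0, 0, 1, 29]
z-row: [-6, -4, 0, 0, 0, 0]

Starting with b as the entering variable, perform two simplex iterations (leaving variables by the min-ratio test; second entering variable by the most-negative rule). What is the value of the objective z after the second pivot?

Ratio test on column b — row 1: 19/3 = 19/3; row 2: 4/3 = 4/3; row 3: 29/3 = 29/3. Minimum is 4/3 at row 2 (s2 leaves); pivot element 3.
Pivot on row 2; the z-row RHS becomes 0 − (-4)·(4/3) = 16/3.
Next entering variable (most negative z-row entry -10/3): a.
Ratio test on column a — row 1: 15/3 = 5; row 2: (4/3)/(2/3) = 2; row 3: 25/1 = 25. Minimum is 2 at row 2 (b leaves); pivot element 2/3.
After the second pivot the z-row RHS is 16/3 − (-10/3)·2 = 12.

12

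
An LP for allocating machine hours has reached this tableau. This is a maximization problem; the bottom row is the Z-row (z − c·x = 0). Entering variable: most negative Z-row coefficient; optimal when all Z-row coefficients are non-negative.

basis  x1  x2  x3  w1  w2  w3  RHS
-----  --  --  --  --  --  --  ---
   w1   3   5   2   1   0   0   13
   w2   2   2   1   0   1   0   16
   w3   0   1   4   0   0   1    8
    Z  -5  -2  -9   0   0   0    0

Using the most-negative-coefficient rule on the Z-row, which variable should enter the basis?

x3

Negative Z-row entries: x1: -5, x2: -2, x3: -9.
The most negative is -9 in column x3, so x3 enters.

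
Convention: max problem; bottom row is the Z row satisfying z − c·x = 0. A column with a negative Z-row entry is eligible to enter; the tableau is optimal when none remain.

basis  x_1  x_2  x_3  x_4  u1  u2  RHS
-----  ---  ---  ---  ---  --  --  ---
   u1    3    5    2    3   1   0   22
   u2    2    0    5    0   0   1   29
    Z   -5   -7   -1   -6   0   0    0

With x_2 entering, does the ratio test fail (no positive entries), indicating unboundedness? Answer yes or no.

no

Column x_2 has positive entries in row(s) 1, so the ratio test bounds it — not unbounded.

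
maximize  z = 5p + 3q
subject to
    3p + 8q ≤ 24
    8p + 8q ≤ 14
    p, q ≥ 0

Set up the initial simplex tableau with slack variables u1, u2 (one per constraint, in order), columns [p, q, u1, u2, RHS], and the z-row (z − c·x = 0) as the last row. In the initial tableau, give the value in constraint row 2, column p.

Constraint 2 has coefficient 8 on p.

8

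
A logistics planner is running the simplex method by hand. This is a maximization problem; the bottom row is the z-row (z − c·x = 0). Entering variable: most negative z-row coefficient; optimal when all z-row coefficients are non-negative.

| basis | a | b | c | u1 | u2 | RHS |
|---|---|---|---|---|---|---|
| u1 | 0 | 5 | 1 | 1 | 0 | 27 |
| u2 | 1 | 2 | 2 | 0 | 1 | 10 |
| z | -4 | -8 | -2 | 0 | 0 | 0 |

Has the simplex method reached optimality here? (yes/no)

no

The z-row has a negative entry -8 in column b, so it is not optimal.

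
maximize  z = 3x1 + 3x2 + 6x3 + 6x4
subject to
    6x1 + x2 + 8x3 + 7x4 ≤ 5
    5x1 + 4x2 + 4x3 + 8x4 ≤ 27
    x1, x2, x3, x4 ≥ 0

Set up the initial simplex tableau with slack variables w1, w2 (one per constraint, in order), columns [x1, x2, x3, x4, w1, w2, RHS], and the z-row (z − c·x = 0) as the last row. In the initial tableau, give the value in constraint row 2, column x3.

4

Constraint 2 has coefficient 4 on x3.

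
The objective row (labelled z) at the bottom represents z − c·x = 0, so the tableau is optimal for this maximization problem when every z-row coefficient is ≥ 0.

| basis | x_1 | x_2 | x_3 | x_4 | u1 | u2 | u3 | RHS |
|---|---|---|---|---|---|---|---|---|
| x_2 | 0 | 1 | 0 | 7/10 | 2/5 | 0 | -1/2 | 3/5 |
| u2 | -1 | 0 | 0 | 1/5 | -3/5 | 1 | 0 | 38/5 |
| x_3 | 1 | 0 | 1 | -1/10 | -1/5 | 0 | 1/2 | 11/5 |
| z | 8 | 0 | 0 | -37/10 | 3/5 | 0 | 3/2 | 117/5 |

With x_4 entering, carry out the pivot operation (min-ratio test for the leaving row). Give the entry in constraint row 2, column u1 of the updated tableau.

Ratio test on column x_4 — row 1: (3/5)/(7/10) = 6/7; row 2: (38/5)/(1/5) = 38; row 3: entry -1/10 ≤ 0. Minimum is 6/7 at row 1 (x_2 leaves); pivot element 7/10.
Divide row 1 by 7/10; eliminate column x_4 from the other rows.
Row 2 update in column u1: -3/5 − (1/5)·(4/7) = -5/7.

-5/7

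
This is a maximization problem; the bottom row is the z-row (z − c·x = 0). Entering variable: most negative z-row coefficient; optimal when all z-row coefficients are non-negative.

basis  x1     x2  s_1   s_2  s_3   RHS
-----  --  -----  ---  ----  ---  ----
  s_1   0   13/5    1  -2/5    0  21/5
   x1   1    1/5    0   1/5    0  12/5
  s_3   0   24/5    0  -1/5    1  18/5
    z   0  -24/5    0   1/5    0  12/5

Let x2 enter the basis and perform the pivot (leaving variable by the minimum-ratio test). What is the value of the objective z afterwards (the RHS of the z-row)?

6

Ratio test on column x2 — row 1: (21/5)/(13/5) = 21/13; row 2: (12/5)/(1/5) = 12; row 3: (18/5)/(24/5) = 3/4. Minimum is 3/4 at row 3 (s_3 leaves); pivot element 24/5.
Pivot on row 3; the z-row RHS becomes 12/5 − (-24/5)·(3/4) = 6.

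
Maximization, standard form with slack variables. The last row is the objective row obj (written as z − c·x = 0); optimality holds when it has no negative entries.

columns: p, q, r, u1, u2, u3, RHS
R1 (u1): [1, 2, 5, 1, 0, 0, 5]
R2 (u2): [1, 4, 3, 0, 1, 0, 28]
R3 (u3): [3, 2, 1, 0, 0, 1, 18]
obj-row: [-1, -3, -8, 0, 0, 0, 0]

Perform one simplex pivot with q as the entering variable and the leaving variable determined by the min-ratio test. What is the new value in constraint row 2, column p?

-1

Ratio test on column q — row 1: 5/2 = 5/2; row 2: 28/4 = 7; row 3: 18/2 = 9. Minimum is 5/2 at row 1 (u1 leaves); pivot element 2.
Divide row 1 by 2; eliminate column q from the other rows.
Row 2 update in column p: 1 − 4·(1/2) = -1.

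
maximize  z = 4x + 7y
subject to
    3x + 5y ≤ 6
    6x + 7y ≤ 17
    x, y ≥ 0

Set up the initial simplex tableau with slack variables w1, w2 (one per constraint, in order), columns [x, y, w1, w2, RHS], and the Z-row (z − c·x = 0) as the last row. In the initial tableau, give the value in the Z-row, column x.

The Z-row carries the negated objective coefficients: the x entry is -4.

-4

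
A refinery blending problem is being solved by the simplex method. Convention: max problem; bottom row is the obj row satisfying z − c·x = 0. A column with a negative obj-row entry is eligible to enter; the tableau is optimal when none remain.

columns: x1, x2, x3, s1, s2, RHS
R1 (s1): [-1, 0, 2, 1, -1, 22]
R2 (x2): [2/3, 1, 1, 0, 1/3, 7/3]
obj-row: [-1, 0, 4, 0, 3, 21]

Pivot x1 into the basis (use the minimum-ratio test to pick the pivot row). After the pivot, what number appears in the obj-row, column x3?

11/2

Ratio test on column x1 — row 1: entry -1 ≤ 0; row 2: (7/3)/(2/3) = 7/2. Minimum is 7/2 at row 2 (x2 leaves); pivot element 2/3.
Divide row 2 by 2/3; eliminate column x1 from the other rows.
obj-row update in column x3: 4 − (-1)·(3/2) = 11/2.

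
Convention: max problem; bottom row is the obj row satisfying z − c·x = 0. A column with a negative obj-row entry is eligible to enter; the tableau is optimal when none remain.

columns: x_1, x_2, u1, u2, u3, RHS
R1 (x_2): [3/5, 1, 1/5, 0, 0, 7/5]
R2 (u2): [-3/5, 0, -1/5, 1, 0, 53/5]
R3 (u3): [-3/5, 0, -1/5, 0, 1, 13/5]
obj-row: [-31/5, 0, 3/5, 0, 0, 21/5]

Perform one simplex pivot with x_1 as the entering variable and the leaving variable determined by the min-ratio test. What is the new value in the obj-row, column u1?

Ratio test on column x_1 — row 1: (7/5)/(3/5) = 7/3; row 2: entry -3/5 ≤ 0; row 3: entry -3/5 ≤ 0. Minimum is 7/3 at row 1 (x_2 leaves); pivot element 3/5.
Divide row 1 by 3/5; eliminate column x_1 from the other rows.
obj-row update in column u1: 3/5 − (-31/5)·(1/3) = 8/3.

8/3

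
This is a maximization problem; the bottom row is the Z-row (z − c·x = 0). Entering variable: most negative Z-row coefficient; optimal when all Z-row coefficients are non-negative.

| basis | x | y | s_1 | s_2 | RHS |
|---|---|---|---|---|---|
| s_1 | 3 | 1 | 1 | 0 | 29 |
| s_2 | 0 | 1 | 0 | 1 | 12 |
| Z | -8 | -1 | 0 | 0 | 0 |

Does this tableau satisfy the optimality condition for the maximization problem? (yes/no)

no

The Z-row has a negative entry -8 in column x, so it is not optimal.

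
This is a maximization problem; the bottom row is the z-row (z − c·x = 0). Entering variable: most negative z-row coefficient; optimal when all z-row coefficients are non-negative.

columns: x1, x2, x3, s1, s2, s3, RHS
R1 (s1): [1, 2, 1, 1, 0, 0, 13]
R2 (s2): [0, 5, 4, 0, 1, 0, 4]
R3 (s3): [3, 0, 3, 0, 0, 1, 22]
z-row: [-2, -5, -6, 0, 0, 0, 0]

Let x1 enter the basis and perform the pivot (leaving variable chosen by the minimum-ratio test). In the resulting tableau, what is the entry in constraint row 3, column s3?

Ratio test on column x1 — row 1: 13/1 = 13; row 2: entry 0 ≤ 0; row 3: 22/3 = 22/3. Minimum is 22/3 at row 3 (s3 leaves); pivot element 3.
Divide row 3 by 3; eliminate column x1 from the other rows.
In the new row 3, the s3 entry is the old entry divided by the pivot: 1/3 = 1/3.

1/3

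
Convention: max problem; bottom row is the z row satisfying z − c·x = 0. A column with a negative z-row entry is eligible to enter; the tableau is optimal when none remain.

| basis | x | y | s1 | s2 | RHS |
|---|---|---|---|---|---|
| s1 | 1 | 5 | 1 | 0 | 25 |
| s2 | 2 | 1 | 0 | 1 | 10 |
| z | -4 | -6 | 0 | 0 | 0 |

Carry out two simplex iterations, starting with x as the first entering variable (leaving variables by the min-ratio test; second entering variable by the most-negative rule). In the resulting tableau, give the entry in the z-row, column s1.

8/9

Ratio test on column x — row 1: 25/1 = 25; row 2: 10/2 = 5. Minimum is 5 at row 2 (s2 leaves); pivot element 2.
Divide row 2 by 2; eliminate column x from the other rows.
Second iteration: most negative z-row entry is -4 in column y, so y enters.
Ratio test on column y — row 1: 20/(9/2) = 40/9; row 2: 5/(1/2) = 10. Minimum is 40/9 at row 1 (s1 leaves); pivot element 9/2.
Divide row 1 by 9/2; eliminate column y from the other rows.
After both pivots, the entry at the z-row, column s1 is 8/9.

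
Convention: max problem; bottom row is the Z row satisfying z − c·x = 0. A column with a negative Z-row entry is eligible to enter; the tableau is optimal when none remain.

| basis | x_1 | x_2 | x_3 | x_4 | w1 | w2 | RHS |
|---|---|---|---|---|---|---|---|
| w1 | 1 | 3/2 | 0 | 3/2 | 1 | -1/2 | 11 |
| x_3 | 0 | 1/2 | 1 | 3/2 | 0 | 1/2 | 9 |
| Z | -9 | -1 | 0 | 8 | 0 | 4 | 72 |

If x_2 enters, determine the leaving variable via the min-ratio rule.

Column x_2 entries and ratios — w1: 11/(3/2) = 22/3; x_3: 9/(1/2) = 18.
Smallest ratio is 22/3 in the row of w1, so w1 leaves.

w1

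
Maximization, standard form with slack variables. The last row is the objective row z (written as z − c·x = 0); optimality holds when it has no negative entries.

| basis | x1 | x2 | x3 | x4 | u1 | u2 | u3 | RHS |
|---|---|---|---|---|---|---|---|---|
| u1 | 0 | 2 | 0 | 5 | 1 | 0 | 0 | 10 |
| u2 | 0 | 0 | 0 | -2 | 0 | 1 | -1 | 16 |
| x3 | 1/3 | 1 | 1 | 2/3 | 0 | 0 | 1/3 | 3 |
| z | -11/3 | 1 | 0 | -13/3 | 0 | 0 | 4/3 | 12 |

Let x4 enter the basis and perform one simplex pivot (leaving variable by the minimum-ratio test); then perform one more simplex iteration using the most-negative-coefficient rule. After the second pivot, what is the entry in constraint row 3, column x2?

Ratio test on column x4 — row 1: 10/5 = 2; row 2: entry -2 ≤ 0; row 3: 3/(2/3) = 9/2. Minimum is 2 at row 1 (u1 leaves); pivot element 5.
Divide row 1 by 5; eliminate column x4 from the other rows.
Second iteration: most negative z-row entry is -11/3 in column x1, so x1 enters.
Ratio test on column x1 — row 1: entry 0 ≤ 0; row 2: entry 0 ≤ 0; row 3: (5/3)/(1/3) = 5. Minimum is 5 at row 3 (x3 leaves); pivot element 1/3.
Divide row 3 by 1/3; eliminate column x1 from the other rows.
After both pivots, the entry at constraint row 3, column x2 is 11/5.

11/5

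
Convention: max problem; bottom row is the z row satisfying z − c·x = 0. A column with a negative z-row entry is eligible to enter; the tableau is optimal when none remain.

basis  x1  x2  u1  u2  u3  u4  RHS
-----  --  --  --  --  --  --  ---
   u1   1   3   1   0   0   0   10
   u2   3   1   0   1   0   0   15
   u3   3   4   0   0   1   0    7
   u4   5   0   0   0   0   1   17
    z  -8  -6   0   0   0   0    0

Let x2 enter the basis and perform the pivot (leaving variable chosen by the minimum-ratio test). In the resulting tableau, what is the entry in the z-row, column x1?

Ratio test on column x2 — row 1: 10/3 = 10/3; row 2: 15/1 = 15; row 3: 7/4 = 7/4; row 4: entry 0 ≤ 0. Minimum is 7/4 at row 3 (u3 leaves); pivot element 4.
Divide row 3 by 4; eliminate column x2 from the other rows.
z-row update in column x1: -8 − (-6)·(3/4) = -7/2.

-7/2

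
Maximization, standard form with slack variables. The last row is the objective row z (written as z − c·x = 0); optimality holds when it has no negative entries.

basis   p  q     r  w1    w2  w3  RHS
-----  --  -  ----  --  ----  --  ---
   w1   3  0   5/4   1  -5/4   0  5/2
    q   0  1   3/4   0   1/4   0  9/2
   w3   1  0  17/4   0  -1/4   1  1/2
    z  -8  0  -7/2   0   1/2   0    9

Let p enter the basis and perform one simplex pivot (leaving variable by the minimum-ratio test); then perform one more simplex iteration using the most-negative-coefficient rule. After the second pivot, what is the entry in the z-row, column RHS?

40

Ratio test on column p — row 1: (5/2)/3 = 5/6; row 2: entry 0 ≤ 0; row 3: (1/2)/1 = 1/2. Minimum is 1/2 at row 3 (w3 leaves); pivot element 1.
Divide row 3 by 1; eliminate column p from the other rows.
Second iteration: most negative z-row entry is -3/2 in column w2, so w2 enters.
Ratio test on column w2 — row 1: entry -1/2 ≤ 0; row 2: (9/2)/(1/4) = 18; row 3: entry -1/4 ≤ 0. Minimum is 18 at row 2 (q leaves); pivot element 1/4.
Divide row 2 by 1/4; eliminate column w2 from the other rows.
After both pivots, the entry at the z-row, column RHS is 40.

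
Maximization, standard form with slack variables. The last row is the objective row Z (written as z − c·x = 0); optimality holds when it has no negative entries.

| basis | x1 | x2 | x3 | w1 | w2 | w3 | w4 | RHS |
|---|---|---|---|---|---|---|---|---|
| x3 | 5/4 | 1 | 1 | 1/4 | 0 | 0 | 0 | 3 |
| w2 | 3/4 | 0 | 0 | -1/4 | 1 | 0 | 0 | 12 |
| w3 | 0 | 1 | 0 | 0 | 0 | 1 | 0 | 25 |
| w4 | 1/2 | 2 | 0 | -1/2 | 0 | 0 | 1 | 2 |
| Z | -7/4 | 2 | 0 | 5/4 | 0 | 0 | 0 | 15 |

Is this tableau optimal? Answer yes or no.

The Z-row has a negative entry -7/4 in column x1, so it is not optimal.

no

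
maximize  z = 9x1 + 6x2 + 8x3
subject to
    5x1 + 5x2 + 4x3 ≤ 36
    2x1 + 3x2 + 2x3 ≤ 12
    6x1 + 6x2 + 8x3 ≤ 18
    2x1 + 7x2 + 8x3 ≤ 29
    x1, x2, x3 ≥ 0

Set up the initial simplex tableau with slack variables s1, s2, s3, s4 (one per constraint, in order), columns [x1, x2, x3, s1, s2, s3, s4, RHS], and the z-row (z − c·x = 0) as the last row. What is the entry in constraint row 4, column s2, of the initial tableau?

Slack s2 belongs to constraint 2; its column is the unit vector e_2, so the entry in row 4 is 0.

0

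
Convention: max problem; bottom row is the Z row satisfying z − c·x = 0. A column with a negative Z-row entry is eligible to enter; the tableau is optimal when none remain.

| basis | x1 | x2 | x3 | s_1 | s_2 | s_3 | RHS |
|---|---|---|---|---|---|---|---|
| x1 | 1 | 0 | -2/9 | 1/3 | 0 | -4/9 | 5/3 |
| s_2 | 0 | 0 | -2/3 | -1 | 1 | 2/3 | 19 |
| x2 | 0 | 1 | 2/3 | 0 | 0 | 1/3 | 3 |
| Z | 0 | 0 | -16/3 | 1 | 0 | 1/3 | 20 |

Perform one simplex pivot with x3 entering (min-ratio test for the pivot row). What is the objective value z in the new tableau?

Ratio test on column x3 — row 1: entry -2/9 ≤ 0; row 2: entry -2/3 ≤ 0; row 3: 3/(2/3) = 9/2. Minimum is 9/2 at row 3 (x2 leaves); pivot element 2/3.
Pivot on row 3; the Z-row RHS becomes 20 − (-16/3)·(9/2) = 44.

44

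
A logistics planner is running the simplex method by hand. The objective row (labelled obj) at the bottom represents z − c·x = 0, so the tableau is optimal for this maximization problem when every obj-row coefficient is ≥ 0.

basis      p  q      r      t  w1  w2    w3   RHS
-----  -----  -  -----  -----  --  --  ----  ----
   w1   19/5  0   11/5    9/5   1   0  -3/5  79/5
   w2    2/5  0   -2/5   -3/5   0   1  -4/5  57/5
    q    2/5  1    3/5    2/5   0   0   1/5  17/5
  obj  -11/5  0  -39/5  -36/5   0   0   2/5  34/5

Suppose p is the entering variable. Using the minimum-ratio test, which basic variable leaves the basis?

Column p entries and ratios — w1: (79/5)/(19/5) = 79/19; w2: (57/5)/(2/5) = 57/2; q: (17/5)/(2/5) = 17/2.
Smallest ratio is 79/19 in the row of w1, so w1 leaves.

w1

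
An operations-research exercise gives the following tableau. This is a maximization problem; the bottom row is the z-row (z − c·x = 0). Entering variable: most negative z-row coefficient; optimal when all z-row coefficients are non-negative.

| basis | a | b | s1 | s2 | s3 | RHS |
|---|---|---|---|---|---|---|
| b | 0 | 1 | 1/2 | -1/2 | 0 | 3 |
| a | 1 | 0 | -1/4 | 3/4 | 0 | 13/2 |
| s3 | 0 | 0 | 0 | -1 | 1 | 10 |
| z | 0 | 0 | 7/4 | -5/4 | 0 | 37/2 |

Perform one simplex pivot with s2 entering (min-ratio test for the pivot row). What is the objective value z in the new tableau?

88/3

Ratio test on column s2 — row 1: entry -1/2 ≤ 0; row 2: (13/2)/(3/4) = 26/3; row 3: entry -1 ≤ 0. Minimum is 26/3 at row 2 (a leaves); pivot element 3/4.
Pivot on row 2; the z-row RHS becomes 37/2 − (-5/4)·(26/3) = 88/3.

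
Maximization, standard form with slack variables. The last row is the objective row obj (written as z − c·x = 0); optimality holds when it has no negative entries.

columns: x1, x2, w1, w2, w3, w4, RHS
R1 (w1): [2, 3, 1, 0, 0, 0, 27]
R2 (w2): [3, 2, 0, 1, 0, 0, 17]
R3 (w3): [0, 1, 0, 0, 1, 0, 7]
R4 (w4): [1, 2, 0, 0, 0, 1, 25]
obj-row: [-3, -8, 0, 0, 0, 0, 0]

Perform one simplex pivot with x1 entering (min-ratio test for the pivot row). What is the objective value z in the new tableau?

17

Ratio test on column x1 — row 1: 27/2 = 27/2; row 2: 17/3 = 17/3; row 3: entry 0 ≤ 0; row 4: 25/1 = 25. Minimum is 17/3 at row 2 (w2 leaves); pivot element 3.
Pivot on row 2; the obj-row RHS becomes 0 − (-3)·(17/3) = 17.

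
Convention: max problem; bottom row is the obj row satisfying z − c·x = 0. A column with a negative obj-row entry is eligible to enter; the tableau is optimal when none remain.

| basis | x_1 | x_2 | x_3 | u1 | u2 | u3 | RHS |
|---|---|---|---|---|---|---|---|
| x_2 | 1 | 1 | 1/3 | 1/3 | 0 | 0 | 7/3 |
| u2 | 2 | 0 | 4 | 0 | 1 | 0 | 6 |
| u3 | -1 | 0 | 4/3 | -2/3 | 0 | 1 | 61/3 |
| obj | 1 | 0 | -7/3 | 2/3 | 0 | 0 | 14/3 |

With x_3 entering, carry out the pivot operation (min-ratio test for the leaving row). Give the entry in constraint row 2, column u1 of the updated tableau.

0

Ratio test on column x_3 — row 1: (7/3)/(1/3) = 7; row 2: 6/4 = 3/2; row 3: (61/3)/(4/3) = 61/4. Minimum is 3/2 at row 2 (u2 leaves); pivot element 4.
Divide row 2 by 4; eliminate column x_3 from the other rows.
In the new row 2, the u1 entry is the old entry divided by the pivot: 0/4 = 0.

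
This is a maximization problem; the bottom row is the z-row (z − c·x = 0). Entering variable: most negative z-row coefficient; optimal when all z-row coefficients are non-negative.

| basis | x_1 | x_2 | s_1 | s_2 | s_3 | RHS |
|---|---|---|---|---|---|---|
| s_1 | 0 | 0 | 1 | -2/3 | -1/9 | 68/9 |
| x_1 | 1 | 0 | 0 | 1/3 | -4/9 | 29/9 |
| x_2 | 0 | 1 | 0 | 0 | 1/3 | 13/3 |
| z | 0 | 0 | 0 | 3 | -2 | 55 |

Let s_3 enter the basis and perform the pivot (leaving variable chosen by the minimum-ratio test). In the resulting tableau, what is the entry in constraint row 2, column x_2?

4/3

Ratio test on column s_3 — row 1: entry -1/9 ≤ 0; row 2: entry -4/9 ≤ 0; row 3: (13/3)/(1/3) = 13. Minimum is 13 at row 3 (x_2 leaves); pivot element 1/3.
Divide row 3 by 1/3; eliminate column s_3 from the other rows.
Row 2 update in column x_2: 0 − (-4/9)·3 = 4/3.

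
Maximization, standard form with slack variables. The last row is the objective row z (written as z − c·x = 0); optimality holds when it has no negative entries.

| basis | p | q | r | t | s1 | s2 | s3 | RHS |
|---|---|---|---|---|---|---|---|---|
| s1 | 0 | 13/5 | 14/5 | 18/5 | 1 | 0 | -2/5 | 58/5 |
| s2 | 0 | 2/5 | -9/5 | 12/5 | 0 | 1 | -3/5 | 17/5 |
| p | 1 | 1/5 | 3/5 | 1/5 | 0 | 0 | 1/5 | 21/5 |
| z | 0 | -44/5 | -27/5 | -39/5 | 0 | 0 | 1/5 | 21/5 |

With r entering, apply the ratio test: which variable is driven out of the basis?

Column r entries and ratios — s1: (58/5)/(14/5) = 29/7; s2: -9/5 ≤ 0, skip; p: (21/5)/(3/5) = 7.
Smallest ratio is 29/7 in the row of s1, so s1 leaves.

s1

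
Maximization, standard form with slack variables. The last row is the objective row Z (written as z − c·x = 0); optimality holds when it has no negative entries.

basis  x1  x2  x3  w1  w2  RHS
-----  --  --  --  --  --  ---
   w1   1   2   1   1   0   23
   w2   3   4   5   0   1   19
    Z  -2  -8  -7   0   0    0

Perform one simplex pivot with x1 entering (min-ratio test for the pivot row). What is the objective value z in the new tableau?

38/3

Ratio test on column x1 — row 1: 23/1 = 23; row 2: 19/3 = 19/3. Minimum is 19/3 at row 2 (w2 leaves); pivot element 3.
Pivot on row 2; the Z-row RHS becomes 0 − (-2)·(19/3) = 38/3.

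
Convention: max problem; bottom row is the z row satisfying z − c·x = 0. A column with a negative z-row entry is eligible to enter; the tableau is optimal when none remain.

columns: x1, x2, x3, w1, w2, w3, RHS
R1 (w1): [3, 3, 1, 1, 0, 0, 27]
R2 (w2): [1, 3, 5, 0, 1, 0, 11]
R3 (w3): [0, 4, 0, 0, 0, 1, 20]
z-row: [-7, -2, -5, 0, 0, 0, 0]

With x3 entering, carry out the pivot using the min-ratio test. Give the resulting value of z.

11

Ratio test on column x3 — row 1: 27/1 = 27; row 2: 11/5 = 11/5; row 3: entry 0 ≤ 0. Minimum is 11/5 at row 2 (w2 leaves); pivot element 5.
Pivot on row 2; the z-row RHS becomes 0 − (-5)·(11/5) = 11.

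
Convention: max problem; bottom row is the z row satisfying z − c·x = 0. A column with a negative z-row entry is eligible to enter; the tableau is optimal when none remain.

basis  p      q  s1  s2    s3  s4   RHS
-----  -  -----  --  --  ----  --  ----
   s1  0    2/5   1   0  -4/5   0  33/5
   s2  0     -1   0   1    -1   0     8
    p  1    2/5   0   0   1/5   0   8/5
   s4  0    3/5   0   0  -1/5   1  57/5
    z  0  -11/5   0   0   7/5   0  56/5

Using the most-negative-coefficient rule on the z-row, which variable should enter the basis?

Negative z-row entries: q: -11/5.
The most negative is -11/5 in column q, so q enters.

q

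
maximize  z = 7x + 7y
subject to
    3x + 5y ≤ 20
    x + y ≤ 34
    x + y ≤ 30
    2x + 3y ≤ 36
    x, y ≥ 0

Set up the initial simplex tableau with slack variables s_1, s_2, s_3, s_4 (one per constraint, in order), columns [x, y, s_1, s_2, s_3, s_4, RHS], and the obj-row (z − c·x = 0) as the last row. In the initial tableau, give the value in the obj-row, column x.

-7

The obj-row carries the negated objective coefficients: the x entry is -7.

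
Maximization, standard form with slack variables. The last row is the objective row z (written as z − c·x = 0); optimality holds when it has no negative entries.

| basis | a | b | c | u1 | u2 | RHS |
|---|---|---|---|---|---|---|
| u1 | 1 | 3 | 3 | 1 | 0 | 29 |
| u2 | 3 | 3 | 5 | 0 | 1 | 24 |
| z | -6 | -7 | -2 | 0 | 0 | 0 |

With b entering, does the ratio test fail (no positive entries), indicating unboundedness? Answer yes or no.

Column b has positive entries in row(s) 1, 2, so the ratio test bounds it — not unbounded.

no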